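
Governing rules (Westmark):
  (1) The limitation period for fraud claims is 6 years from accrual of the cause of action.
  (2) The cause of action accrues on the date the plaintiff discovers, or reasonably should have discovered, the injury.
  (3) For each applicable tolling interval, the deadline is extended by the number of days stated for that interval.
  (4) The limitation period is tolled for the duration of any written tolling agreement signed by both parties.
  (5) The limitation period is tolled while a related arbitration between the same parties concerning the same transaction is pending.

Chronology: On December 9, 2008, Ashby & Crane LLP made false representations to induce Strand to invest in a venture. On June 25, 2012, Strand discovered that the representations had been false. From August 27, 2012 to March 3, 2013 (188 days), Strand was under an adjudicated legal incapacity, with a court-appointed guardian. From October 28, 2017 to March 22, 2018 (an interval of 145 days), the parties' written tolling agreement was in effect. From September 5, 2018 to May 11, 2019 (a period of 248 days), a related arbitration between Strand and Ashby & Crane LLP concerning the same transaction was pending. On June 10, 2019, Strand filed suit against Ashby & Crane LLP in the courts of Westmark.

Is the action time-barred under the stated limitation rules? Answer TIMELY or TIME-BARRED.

TIMELY

Under the discovery rule, the claim accrued on June 25, 2012, when Strand discovered the injury — not on the December 9, 2008 date of the underlying act.
The untolled deadline — 6 years after June 25, 2012 — is June 25, 2018.
The period was tolled for 145 days by the written tolling agreement (October 28, 2017 to March 22, 2018), pushing the deadline to November 17, 2018.
The period was tolled for 248 days by the pending related arbitration (September 5, 2018 to May 11, 2019), pushing the deadline to July 23, 2019.
The plaintiff's legal incapacity from August 27, 2012 to March 3, 2013 does not toll the period, because no stated rule makes the plaintiff's incapacity a tolling event.
Strand filed on June 10, 2019, before the July 23, 2019 deadline, so the action is timely.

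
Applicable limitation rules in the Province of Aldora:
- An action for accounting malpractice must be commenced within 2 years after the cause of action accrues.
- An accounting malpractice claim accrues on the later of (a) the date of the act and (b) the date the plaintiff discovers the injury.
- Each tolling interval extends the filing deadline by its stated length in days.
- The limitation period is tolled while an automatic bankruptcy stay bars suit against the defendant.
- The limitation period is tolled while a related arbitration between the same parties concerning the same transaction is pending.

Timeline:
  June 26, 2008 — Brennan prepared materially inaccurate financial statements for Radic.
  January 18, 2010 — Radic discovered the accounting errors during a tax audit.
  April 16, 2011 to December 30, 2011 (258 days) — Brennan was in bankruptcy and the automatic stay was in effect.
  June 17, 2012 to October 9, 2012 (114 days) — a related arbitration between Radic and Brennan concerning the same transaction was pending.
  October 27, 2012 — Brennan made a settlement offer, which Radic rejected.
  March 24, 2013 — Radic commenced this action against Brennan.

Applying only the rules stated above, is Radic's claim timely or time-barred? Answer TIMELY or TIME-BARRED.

Taking the later of the act (June 26, 2008) and discovery (January 18, 2010), the claim accrued on January 18, 2010.
The untolled deadline — 2 years after January 18, 2010 — is January 18, 2012.
Because the automatic bankruptcy stay ran from April 16, 2011 to December 30, 2011, the deadline is extended by 258 days to October 2, 2012.
Because the pending related arbitration ran from June 17, 2012 to October 9, 2012, the deadline is extended by 114 days to January 24, 2013.
None of the other events listed affects the running of the period under the stated rules.
Radic filed on March 24, 2013, after the January 24, 2013 deadline, so the action is time-barred.

TIME-BARRED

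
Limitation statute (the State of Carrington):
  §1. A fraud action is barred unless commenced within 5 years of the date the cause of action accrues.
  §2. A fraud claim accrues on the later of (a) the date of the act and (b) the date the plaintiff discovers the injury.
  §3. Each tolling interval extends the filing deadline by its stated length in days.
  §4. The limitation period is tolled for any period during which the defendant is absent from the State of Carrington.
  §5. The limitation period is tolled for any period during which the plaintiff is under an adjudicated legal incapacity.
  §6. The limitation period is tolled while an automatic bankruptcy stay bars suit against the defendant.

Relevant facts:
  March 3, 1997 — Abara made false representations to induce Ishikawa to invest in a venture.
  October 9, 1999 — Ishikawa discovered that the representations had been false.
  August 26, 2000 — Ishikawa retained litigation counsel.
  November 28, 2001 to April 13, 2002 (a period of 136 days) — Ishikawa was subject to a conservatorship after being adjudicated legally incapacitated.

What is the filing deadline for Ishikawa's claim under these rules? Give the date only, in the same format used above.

February 22, 2005

Because discovery on October 9, 1999 post-dates the March 3, 1997 act, accrual under the later-of rule falls on October 9, 1999.
Adding the 5 years base period to October 9, 1999 gives a deadline of October 9, 2004, before any tolling.
The plaintiff's legal incapacity from November 28, 2001 to April 13, 2002 tolled the period for 136 days, extending the deadline to February 22, 2005.
None of the other events listed affects the running of the period under the stated rules.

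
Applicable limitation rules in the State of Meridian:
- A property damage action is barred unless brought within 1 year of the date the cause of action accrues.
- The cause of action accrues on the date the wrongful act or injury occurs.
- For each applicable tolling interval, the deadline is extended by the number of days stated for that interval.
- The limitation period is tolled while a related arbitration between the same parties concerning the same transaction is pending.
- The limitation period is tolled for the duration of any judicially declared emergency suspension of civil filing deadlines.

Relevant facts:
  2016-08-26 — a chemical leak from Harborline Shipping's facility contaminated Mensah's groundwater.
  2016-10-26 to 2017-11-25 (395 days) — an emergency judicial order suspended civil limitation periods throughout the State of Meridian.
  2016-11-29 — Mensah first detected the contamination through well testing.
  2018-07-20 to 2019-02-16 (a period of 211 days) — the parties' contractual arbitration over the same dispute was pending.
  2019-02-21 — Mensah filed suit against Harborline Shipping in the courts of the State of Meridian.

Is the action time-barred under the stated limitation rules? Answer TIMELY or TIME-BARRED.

The claim accrued on 2016-08-26, when the wrongful act occurred; under the stated occurrence rule the 2016-11-29 discovery does not delay accrual.
1 year from 2016-08-26 is 2017-08-26.
The period was tolled for 395 days by the emergency suspension of filing deadlines (2016-10-26 to 2017-11-25), pushing the deadline to 2018-09-25.
The period was tolled for 211 days by the pending related arbitration (2018-07-20 to 2019-02-16), pushing the deadline to 2019-04-24.
Filing on 2019-02-21 beat the 2019-04-24 deadline — the action is timely.

TIMELY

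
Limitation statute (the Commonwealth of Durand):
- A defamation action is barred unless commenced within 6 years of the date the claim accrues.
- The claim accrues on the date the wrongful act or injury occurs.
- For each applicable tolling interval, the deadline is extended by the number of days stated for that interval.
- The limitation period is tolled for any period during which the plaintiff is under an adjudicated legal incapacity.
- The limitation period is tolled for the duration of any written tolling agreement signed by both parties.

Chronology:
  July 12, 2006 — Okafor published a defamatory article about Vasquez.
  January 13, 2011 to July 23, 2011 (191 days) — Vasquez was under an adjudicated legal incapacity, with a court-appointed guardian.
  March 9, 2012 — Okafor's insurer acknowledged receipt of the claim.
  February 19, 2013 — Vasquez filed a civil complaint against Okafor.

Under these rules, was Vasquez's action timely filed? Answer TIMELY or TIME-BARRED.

TIME-BARRED

The claim accrued on July 12, 2006, when the wrongful act occurred.
The untolled deadline — 6 years after July 12, 2006 — is July 12, 2012.
The period was tolled for 191 days by the plaintiff's legal incapacity (January 13, 2011 to July 23, 2011), pushing the deadline to January 19, 2013.
The other events in the timeline have no effect on the limitation period under the stated rules.
Vasquez filed on February 19, 2013, after the January 19, 2013 deadline, so the action is time-barred.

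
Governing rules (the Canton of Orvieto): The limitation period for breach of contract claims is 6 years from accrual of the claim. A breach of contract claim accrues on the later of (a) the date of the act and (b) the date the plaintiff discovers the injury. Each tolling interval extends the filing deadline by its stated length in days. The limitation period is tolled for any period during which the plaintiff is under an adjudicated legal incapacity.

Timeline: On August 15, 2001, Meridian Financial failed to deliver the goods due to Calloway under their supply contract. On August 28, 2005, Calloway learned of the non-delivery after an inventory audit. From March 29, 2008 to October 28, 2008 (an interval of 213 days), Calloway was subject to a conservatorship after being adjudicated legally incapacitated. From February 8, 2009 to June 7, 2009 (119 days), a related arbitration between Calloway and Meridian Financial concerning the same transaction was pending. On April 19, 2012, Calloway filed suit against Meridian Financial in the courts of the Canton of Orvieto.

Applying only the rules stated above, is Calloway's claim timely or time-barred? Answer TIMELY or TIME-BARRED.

TIME-BARRED

Because discovery on August 28, 2005 post-dates the August 15, 2001 act, accrual under the later-of rule falls on August 28, 2005.
The untolled deadline — 6 years after August 28, 2005 — is August 28, 2011.
Because the plaintiff's legal incapacity ran from March 29, 2008 to October 28, 2008, the deadline is extended by 213 days to March 28, 2012.
Although a pending arbitration ran from February 8, 2009 to June 7, 2009, the stated rules do not make that a tolling event, so it is disregarded.
Filing on April 19, 2012 missed the March 28, 2012 deadline — the action is time-barred.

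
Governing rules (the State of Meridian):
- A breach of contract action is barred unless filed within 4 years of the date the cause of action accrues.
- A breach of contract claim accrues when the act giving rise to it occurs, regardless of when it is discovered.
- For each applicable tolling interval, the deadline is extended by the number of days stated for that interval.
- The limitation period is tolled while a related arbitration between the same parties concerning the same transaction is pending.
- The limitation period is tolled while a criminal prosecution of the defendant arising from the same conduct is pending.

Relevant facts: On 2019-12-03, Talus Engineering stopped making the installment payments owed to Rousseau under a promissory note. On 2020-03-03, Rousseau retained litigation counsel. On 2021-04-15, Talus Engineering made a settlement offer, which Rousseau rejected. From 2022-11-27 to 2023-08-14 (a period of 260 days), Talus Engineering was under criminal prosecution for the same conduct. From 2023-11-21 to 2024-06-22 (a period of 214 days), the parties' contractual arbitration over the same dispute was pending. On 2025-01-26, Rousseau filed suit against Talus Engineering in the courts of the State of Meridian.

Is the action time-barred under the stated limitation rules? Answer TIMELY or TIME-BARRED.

The claim accrued on 2019-12-03, when the wrongful act occurred.
4 years from 2019-12-03 is 2023-12-03.
Because the pending criminal prosecution ran from 2022-11-27 to 2023-08-14, the deadline is extended by 260 days to 2024-08-19.
The period was tolled for 214 days by the pending related arbitration (2023-11-21 to 2024-06-22), pushing the deadline to 2025-03-21.
The other events in the timeline have no effect on the limitation period under the stated rules.
The 2025-01-26 filing precedes the 2025-03-21 deadline; the claim is timely.

TIMELY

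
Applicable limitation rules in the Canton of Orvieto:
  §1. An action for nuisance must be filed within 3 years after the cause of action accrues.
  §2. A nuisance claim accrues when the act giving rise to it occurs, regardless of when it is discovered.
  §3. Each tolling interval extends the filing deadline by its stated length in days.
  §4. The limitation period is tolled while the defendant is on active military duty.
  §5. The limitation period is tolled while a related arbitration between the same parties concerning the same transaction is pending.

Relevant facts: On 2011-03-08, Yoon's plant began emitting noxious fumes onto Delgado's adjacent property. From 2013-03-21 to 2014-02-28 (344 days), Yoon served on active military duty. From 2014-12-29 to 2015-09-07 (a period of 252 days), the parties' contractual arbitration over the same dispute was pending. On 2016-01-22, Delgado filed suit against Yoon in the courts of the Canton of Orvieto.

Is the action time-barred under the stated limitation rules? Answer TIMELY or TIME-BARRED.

TIME-BARRED

The cause of action accrued on 2011-03-08, the date of the act.
Adding the 3 years base period to 2011-03-08 gives a deadline of 2014-03-08, before any tolling.
The period was tolled for 344 days by the defendant's active military service (2013-03-21 to 2014-02-28), pushing the deadline to 2015-02-15.
The period was tolled for 252 days by the pending related arbitration (2014-12-29 to 2015-09-07), pushing the deadline to 2015-10-25.
The 2016-01-22 filing falls after the 2015-10-25 deadline; the claim is time-barred.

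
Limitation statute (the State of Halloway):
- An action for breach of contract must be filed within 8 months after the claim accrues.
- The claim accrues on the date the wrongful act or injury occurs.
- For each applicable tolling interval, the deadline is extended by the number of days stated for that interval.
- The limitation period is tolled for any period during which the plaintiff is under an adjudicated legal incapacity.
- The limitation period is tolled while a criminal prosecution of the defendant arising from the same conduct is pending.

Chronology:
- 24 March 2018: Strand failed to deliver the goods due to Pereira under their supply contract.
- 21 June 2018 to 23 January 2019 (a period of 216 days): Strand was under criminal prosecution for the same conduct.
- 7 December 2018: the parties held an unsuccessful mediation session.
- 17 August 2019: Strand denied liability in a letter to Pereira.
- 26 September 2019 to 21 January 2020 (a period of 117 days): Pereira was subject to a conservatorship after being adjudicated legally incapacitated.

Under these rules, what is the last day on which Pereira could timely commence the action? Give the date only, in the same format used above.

28 June 2019

The claim accrued on 24 March 2018, when the wrongful act occurred.
The untolled deadline — 8 months after 24 March 2018 — is 24 November 2018.
The pending criminal prosecution from 21 June 2018 to 23 January 2019 tolled the period for 216 days, extending the deadline to 28 June 2019.
The plaintiff's legal incapacity from 26 September 2019 to 21 January 2020 began after the period had already run on 28 June 2019, so it has no tolling effect.
None of the other events listed affects the running of the period under the stated rules.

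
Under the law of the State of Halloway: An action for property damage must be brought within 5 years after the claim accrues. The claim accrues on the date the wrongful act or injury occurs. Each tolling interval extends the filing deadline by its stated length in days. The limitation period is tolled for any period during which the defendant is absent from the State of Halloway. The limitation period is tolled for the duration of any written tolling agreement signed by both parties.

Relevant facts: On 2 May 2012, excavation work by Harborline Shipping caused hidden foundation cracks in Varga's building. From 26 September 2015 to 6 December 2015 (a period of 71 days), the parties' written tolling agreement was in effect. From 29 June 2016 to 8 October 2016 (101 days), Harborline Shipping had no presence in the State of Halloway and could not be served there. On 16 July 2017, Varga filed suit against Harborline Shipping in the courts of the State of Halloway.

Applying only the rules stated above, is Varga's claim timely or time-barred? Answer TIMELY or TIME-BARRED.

TIMELY

The limitation period began to run on 2 May 2012.
5 years from 2 May 2012 is 2 May 2017.
Because the written tolling agreement ran from 26 September 2015 to 6 December 2015, the deadline is extended by 71 days to 12 July 2017.
Because the defendant's absence from the jurisdiction ran from 29 June 2016 to 8 October 2016, the deadline is extended by 101 days to 21 October 2017.
The 16 July 2017 filing precedes the 21 October 2017 deadline; the claim is timely.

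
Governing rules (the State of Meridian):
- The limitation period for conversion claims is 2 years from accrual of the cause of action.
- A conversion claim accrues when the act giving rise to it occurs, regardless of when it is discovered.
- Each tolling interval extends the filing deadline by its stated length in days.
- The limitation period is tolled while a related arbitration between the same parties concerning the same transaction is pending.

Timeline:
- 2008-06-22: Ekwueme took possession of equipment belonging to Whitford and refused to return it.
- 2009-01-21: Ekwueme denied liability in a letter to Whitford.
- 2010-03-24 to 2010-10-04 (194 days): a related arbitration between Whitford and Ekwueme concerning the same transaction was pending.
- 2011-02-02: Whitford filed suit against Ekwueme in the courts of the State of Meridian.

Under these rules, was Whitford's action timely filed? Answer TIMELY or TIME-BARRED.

The claim accrued on 2008-06-22, when the wrongful act occurred.
Adding the 2 years base period to 2008-06-22 gives a deadline of 2010-06-22, before any tolling.
Because the pending related arbitration ran from 2010-03-24 to 2010-10-04, the deadline is extended by 194 days to 2011-01-02.
The other events in the timeline have no effect on the limitation period under the stated rules.
The 2011-02-02 filing falls after the 2011-01-02 deadline; the claim is time-barred.

TIME-BARRED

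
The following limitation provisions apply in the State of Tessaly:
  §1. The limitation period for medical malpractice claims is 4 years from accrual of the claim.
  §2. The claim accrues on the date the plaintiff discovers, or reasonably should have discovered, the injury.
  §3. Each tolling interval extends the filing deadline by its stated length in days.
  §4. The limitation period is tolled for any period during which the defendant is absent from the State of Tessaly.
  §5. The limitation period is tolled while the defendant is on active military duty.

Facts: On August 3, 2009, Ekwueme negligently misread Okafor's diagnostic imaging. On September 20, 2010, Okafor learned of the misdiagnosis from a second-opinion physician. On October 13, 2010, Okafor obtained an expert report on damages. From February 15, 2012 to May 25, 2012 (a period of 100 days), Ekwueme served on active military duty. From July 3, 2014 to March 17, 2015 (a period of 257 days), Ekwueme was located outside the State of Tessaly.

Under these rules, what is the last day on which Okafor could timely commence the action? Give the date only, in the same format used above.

Under the discovery rule, the claim accrued on September 20, 2010, when Okafor discovered the injury — not on the August 3, 2009 date of the underlying act.
Adding the 4 years base period to September 20, 2010 gives a deadline of September 20, 2014, before any tolling.
Because the defendant's active military service ran from February 15, 2012 to May 25, 2012, the deadline is extended by 100 days to December 29, 2014.
The defendant's absence from the jurisdiction from July 3, 2014 to March 17, 2015 tolled the period for 257 days, extending the deadline to September 12, 2015.
The other events in the timeline have no effect on the limitation period under the stated rules.

September 12, 2015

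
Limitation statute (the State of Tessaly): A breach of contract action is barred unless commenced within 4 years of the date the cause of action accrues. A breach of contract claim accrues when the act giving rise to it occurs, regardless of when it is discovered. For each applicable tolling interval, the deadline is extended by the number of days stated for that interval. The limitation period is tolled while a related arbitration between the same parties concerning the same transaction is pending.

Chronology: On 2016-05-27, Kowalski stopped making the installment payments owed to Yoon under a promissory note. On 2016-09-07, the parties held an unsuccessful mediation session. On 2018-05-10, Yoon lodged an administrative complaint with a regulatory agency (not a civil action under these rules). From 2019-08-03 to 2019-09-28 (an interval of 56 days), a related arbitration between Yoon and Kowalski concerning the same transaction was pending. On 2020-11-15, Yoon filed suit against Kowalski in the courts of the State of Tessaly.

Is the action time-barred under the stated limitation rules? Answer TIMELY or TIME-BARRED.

The limitation period began to run on 2016-05-27.
The untolled deadline — 4 years after 2016-05-27 — is 2020-05-27.
Because the pending related arbitration ran from 2019-08-03 to 2019-09-28, the deadline is extended by 56 days to 2020-07-22.
Nothing else in the chronology tolls or restarts the period.
The 2020-11-15 filing falls after the 2020-07-22 deadline; the claim is time-barred.

TIME-BARRED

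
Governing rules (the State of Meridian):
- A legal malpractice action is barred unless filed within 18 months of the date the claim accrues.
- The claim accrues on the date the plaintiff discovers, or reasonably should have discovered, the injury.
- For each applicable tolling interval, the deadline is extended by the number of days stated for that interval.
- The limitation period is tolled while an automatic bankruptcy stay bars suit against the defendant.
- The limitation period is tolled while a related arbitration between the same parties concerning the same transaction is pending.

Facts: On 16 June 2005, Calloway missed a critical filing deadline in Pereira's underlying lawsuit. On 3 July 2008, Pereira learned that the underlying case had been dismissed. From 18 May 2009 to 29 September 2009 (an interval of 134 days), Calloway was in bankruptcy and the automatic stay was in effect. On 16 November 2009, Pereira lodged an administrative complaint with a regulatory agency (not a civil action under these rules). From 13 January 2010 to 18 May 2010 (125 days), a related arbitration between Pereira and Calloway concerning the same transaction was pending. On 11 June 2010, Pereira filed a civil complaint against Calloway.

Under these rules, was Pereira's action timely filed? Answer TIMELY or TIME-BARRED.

The claim did not accrue until Pereira discovered the injury on 3 July 2008; the 16 June 2005 act date does not start the clock under the stated rule.
18 months from 3 July 2008 is 3 January 2010.
The period was tolled for 134 days by the automatic bankruptcy stay (18 May 2009 to 29 September 2009), pushing the deadline to 17 May 2010.
The period was tolled for 125 days by the pending related arbitration (13 January 2010 to 18 May 2010), pushing the deadline to 19 September 2010.
Nothing else in the chronology tolls or restarts the period.
Filing on 11 June 2010 beat the 19 September 2010 deadline — the action is timely.

TIMELY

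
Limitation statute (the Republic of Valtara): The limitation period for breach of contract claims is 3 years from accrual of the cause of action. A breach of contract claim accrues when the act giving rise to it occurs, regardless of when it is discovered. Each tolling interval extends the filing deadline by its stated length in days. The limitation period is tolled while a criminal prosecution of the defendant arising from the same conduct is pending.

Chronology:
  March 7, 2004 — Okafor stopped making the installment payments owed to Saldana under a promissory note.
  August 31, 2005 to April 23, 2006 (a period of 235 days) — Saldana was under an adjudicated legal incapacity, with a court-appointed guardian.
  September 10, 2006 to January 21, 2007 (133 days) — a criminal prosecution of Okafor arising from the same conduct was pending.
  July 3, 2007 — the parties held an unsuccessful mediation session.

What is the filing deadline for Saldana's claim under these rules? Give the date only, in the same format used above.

July 18, 2007

The claim accrued on March 7, 2004, when the wrongful act occurred.
The untolled deadline — 3 years after March 7, 2004 — is March 7, 2007.
The period was tolled for 133 days by the pending criminal prosecution (September 10, 2006 to January 21, 2007), pushing the deadline to July 18, 2007.
No stated provision tolls the period for the plaintiff's incapacity, so the interval from August 31, 2005 to April 23, 2006 has no effect on the deadline.
Nothing else in the chronology tolls or restarts the period.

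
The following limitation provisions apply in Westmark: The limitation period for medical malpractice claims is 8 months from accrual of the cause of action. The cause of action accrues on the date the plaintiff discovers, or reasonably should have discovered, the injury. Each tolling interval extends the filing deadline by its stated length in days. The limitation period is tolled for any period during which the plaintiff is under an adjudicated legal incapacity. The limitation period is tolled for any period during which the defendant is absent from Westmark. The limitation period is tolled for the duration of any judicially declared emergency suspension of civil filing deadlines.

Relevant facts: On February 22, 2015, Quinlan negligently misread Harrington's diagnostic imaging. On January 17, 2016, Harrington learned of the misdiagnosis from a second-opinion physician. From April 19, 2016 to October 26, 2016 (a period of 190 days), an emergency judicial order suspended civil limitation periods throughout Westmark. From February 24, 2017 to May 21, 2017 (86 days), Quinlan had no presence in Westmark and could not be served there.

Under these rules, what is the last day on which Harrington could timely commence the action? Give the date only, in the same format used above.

June 20, 2017

The claim did not accrue until Harrington discovered the injury on January 17, 2016; the February 22, 2015 act date does not start the clock under the stated rule.
Adding the 8 months base period to January 17, 2016 gives a deadline of September 17, 2016, before any tolling.
Because the emergency suspension of filing deadlines ran from April 19, 2016 to October 26, 2016, the deadline is extended by 190 days to March 26, 2017.
The defendant's absence from the jurisdiction from February 24, 2017 to May 21, 2017 tolled the period for 86 days, extending the deadline to June 20, 2017.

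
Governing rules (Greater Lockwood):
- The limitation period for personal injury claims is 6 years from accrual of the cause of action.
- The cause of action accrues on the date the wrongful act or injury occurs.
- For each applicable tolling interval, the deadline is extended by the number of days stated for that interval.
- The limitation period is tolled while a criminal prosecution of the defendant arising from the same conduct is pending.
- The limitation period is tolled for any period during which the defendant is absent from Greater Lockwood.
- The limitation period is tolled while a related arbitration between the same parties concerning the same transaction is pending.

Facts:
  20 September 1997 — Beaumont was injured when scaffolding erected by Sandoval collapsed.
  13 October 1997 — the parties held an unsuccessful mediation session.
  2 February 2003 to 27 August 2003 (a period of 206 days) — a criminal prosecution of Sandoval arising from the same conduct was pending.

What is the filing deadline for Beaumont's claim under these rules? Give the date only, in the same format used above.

The claim accrued on 20 September 1997, when the wrongful act occurred.
Adding the 6 years base period to 20 September 1997 gives a deadline of 20 September 2003, before any tolling.
Because the pending criminal prosecution ran from 2 February 2003 to 27 August 2003, the deadline is extended by 206 days to 13 April 2004.
Nothing else in the chronology tolls or restarts the period.

13 April 2004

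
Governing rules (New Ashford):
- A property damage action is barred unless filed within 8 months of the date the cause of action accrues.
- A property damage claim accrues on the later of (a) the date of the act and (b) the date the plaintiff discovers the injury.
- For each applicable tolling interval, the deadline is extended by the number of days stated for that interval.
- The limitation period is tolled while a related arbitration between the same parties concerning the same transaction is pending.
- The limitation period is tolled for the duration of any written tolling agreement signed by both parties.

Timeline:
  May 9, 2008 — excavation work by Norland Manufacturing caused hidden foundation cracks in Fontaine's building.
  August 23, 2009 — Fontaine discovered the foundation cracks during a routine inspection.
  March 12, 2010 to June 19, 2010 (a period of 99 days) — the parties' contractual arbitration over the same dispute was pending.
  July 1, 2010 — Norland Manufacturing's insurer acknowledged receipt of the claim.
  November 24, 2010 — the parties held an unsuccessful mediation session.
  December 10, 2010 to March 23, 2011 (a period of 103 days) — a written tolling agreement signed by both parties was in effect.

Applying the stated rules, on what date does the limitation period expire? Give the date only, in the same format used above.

Taking the later of the act (May 9, 2008) and discovery (August 23, 2009), the claim accrued on August 23, 2009.
Adding the 8 months base period to August 23, 2009 gives a deadline of April 23, 2010, before any tolling.
Because the pending related arbitration ran from March 12, 2010 to June 19, 2010, the deadline is extended by 99 days to July 31, 2010.
The written tolling agreement starting December 10, 2010 came too late — the period had run on July 31, 2010 — and so does not extend the deadline.
The other events in the timeline have no effect on the limitation period under the stated rules.

July 31, 2010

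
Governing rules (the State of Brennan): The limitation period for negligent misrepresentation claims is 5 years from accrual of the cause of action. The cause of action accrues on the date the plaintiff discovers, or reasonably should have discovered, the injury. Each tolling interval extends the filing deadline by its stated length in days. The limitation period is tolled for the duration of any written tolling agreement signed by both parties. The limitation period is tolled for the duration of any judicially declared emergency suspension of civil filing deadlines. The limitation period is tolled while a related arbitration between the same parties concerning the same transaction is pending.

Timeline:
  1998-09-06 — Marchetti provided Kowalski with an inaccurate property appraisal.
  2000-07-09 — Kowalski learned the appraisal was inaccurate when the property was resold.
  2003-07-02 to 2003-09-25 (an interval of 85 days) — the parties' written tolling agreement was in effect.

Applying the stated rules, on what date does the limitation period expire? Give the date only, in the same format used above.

Under the discovery rule, the claim accrued on 2000-07-09, when Kowalski discovered the injury — not on the 1998-09-06 date of the underlying act.
The untolled deadline — 5 years after 2000-07-09 — is 2005-07-09.
The written tolling agreement from 2003-07-02 to 2003-09-25 tolled the period for 85 days, extending the deadline to 2005-10-02.

2005-10-02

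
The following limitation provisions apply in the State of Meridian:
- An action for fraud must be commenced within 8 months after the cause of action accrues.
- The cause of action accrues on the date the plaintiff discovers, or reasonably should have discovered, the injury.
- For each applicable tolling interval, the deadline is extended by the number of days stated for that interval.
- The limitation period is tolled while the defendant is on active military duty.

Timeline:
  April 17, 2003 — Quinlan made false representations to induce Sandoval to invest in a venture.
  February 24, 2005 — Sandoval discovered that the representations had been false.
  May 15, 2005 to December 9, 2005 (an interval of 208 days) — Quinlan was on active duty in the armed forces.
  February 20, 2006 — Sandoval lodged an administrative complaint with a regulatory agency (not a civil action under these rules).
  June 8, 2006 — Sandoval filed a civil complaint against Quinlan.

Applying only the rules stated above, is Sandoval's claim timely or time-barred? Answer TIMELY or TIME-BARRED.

TIME-BARRED

The claim did not accrue until Sandoval discovered the injury on February 24, 2005; the April 17, 2003 act date does not start the clock under the stated rule.
Adding the 8 months base period to February 24, 2005 gives a deadline of October 24, 2005, before any tolling.
The defendant's active military service from May 15, 2005 to December 9, 2005 tolled the period for 208 days, extending the deadline to May 20, 2006.
The other events in the timeline have no effect on the limitation period under the stated rules.
The June 8, 2006 filing falls after the May 20, 2006 deadline; the claim is time-barred.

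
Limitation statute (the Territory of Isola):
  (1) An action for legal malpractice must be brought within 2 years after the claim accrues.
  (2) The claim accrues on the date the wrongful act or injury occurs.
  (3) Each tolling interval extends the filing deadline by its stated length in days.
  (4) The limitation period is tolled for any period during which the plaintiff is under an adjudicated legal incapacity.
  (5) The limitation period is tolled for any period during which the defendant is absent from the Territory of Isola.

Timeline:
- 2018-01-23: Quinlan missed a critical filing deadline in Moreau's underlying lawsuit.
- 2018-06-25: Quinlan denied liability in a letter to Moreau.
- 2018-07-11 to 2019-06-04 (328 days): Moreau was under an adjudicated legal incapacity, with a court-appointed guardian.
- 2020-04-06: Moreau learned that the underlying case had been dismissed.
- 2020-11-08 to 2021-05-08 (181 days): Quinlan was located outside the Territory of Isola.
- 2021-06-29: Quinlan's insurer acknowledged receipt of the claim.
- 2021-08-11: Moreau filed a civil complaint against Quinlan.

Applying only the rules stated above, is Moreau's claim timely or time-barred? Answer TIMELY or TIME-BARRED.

The claim accrued on 2018-01-23, when the wrongful act occurred; under the stated occurrence rule the 2020-04-06 discovery does not delay accrual.
The untolled deadline — 2 years after 2018-01-23 — is 2020-01-23.
The plaintiff's legal incapacity from 2018-07-11 to 2019-06-04 tolled the period for 328 days, extending the deadline to 2020-12-16.
Because the defendant's absence from the jurisdiction ran from 2020-11-08 to 2021-05-08, the deadline is extended by 181 days to 2021-06-15.
The other events in the timeline have no effect on the limitation period under the stated rules.
The 2021-08-11 filing falls after the 2021-06-15 deadline; the claim is time-barred.

TIME-BARRED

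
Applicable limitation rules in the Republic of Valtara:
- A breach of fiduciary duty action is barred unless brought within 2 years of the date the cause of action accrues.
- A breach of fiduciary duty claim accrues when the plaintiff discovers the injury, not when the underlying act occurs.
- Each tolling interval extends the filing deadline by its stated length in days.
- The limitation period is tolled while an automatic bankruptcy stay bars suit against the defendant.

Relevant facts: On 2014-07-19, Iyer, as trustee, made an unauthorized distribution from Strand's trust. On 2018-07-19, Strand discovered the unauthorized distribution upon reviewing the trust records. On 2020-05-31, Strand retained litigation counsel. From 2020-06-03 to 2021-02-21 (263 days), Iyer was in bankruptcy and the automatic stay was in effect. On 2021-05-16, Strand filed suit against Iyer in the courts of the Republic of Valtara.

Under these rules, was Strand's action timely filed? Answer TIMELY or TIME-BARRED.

The claim did not accrue until Strand discovered the injury on 2018-07-19; the 2014-07-19 act date does not start the clock under the stated rule.
2 years from 2018-07-19 is 2020-07-19.
The automatic bankruptcy stay from 2020-06-03 to 2021-02-21 tolled the period for 263 days, extending the deadline to 2021-04-08.
Nothing else in the chronology tolls or restarts the period.
Filing on 2021-05-16 missed the 2021-04-08 deadline — the action is time-barred.

TIME-BARRED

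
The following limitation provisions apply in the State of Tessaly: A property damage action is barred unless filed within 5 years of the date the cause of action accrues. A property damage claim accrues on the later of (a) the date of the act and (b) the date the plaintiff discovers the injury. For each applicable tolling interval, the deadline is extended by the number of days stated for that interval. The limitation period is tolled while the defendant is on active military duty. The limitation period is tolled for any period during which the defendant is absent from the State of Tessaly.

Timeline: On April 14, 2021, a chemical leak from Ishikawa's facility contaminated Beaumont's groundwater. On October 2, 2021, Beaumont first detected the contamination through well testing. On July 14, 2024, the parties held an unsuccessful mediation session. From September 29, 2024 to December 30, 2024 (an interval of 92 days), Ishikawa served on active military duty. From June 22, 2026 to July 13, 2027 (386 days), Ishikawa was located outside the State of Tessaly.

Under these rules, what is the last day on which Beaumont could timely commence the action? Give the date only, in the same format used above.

January 23, 2028

Because discovery on October 2, 2021 post-dates the April 14, 2021 act, accrual under the later-of rule falls on October 2, 2021.
Adding the 5 years base period to October 2, 2021 gives a deadline of October 2, 2026, before any tolling.
Because the defendant's active military service ran from September 29, 2024 to December 30, 2024, the deadline is extended by 92 days to January 2, 2027.
Because the defendant's absence from the jurisdiction ran from June 22, 2026 to July 13, 2027, the deadline is extended by 386 days to January 23, 2028.
None of the other events listed affects the running of the period under the stated rules.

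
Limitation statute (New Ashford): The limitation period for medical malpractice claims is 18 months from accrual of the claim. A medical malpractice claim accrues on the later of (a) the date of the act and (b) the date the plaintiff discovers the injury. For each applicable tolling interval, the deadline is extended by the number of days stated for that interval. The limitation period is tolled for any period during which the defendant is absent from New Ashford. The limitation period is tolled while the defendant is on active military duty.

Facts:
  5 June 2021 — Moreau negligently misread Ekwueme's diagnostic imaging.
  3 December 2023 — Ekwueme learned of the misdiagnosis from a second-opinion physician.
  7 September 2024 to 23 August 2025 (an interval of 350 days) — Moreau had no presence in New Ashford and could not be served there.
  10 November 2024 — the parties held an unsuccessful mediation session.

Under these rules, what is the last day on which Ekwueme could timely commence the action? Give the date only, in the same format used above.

Because discovery on 3 December 2023 post-dates the 5 June 2021 act, accrual under the later-of rule falls on 3 December 2023.
18 months from 3 December 2023 is 3 June 2025.
The period was tolled for 350 days by the defendant's absence from the jurisdiction (7 September 2024 to 23 August 2025), pushing the deadline to 19 May 2026.
The other events in the timeline have no effect on the limitation period under the stated rules.

19 May 2026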